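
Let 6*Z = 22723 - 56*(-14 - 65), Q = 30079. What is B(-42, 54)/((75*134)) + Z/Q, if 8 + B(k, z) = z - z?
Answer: 45230593/302293950 ≈ 0.14962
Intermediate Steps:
B(k, z) = -8 (B(k, z) = -8 + (z - z) = -8 + 0 = -8)
Z = 9049/2 (Z = (22723 - 56*(-14 - 65))/6 = (22723 - 56*(-79))/6 = (22723 - 1*(-4424))/6 = (22723 + 4424)/6 = (⅙)*27147 = 9049/2 ≈ 4524.5)
B(-42, 54)/((75*134)) + Z/Q = -8/(75*134) + (9049/2)/30079 = -8/10050 + (9049/2)*(1/30079) = -8*1/10050 + 9049/60158 = -4/5025 + 9049/60158 = 45230593/302293950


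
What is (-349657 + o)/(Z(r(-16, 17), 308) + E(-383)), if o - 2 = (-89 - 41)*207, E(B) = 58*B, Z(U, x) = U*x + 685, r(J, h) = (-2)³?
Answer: 376565/23993 ≈ 15.695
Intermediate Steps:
r(J, h) = -8
Z(U, x) = 685 + U*x
o = -26908 (o = 2 + (-89 - 41)*207 = 2 - 130*207 = 2 - 26910 = -26908)
(-349657 + o)/(Z(r(-16, 17), 308) + E(-383)) = (-349657 - 26908)/((685 - 8*308) + 58*(-383)) = -376565/((685 - 2464) - 22214) = -376565/(-1779 - 22214) = -376565/(-23993) = -376565*(-1/23993) = 376565/23993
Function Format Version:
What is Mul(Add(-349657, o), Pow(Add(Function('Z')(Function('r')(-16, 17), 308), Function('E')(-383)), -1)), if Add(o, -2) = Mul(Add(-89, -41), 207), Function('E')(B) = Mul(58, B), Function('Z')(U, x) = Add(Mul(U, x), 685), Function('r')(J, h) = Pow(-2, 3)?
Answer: Rational(376565, 23993) ≈ 15.695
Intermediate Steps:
Function('r')(J, h) = -8
Function('Z')(U, x) = Add(685, Mul(U, x))
o = -26908 (o = Add(2, Mul(Add(-89, -41), 207)) = Add(2, Mul(-130, 207)) = Add(2, -26910) = -26908)
Mul(Add(-349657, o), Pow(Add(Function('Z')(Function('r')(-16, 17), 308), Function('E')(-383)), -1)) = Mul(Add(-349657, -26908), Pow(Add(Add(685, Mul(-8, 308)), Mul(58, -383)), -1)) = Mul(-376565, Pow(Add(Add(685, -2464), -22214), -1)) = Mul(-376565, Pow(Add(-1779, -22214), -1)) = Mul(-376565, Pow(-23993, -1)) = Mul(-376565, Rational(-1, 23993)) = Rational(376565, 23993)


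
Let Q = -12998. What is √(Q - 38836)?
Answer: I*√51834 ≈ 227.67*I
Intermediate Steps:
√(Q - 38836) = √(-12998 - 38836) = √(-51834) = I*√51834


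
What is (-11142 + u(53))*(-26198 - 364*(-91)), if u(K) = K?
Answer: -76802414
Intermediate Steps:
(-11142 + u(53))*(-26198 - 364*(-91)) = (-11142 + 53)*(-26198 - 364*(-91)) = -11089*(-26198 + 33124) = -11089*6926 = -76802414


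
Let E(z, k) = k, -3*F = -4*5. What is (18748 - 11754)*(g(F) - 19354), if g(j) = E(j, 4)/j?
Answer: -676788398/5 ≈ -1.3536e+8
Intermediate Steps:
F = 20/3 (F = -(-4)*5/3 = -⅓*(-20) = 20/3 ≈ 6.6667)
g(j) = 4/j
(18748 - 11754)*(g(F) - 19354) = (18748 - 11754)*(4/(20/3) - 19354) = 6994*(4*(3/20) - 19354) = 6994*(⅗ - 19354) = 6994*(-96767/5) = -676788398/5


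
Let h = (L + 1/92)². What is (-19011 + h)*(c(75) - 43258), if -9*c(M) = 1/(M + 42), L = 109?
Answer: 915997700409175/2970864 ≈ 3.0833e+8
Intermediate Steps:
c(M) = -1/(9*(42 + M)) (c(M) = -1/(9*(M + 42)) = -1/(9*(42 + M)))
h = 100580841/8464 (h = (109 + 1/92)² = (10029/92)² = 100580841/8464 ≈ 11883.)
(-19011 + h)*(c(75) - 43258) = (-19011 + 100580841/8464)*(-1/(378 + 9*75) - 43258) = -60328263*(-1/(378 + 675) - 43258)/8464 = -60328263*(-1/1053 - 43258)/8464 = -60328263/8464*(-45550675/1053) = 915997700409175/2970864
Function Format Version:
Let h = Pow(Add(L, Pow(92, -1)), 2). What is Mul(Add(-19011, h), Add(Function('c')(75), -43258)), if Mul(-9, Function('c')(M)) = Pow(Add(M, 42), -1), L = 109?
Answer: Rational(915997700409175, 2970864) ≈ 3.0833e+8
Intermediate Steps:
Function('c')(M) = Mul(Rational(-1, 9), Pow(Add(42, M), -1)) (Function('c')(M) = Mul(Rational(-1, 9), Pow(Add(M, 42), -1)) = Mul(Rational(-1, 9), Pow(Add(42, M), -1)))
h = Rational(100580841, 8464) (h = Pow(Add(109, Pow(92, -1)), 2) = Pow(Add(109, Rational(1, 92)), 2) = Pow(Rational(10029, 92), 2) = Rational(100580841, 8464) ≈ 11883.)
Mul(Add(-19011, h), Add(Function('c')(75), -43258)) = Mul(Add(-19011, Rational(100580841, 8464)), Add(Mul(-1, Pow(Add(378, Mul(9, 75)), -1)), -43258)) = Mul(Rational(-60328263, 8464), Add(Mul(-1, Pow(Add(378, 675), -1)), -43258)) = Mul(Rational(-60328263, 8464), Add(Mul(-1, Pow(1053, -1)), -43258)) = Mul(Rational(-60328263, 8464), Add(Mul(-1, Rational(1, 1053)), -43258)) = Mul(Rational(-60328263, 8464), Add(Rational(-1, 1053), -43258)) = Mul(Rational(-60328263, 8464), Rational(-45550675, 1053)) = Rational(915997700409175, 2970864)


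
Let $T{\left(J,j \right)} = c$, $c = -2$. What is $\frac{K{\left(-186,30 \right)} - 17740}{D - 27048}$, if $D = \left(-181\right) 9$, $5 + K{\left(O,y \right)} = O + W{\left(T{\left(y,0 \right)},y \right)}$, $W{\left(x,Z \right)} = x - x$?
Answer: $\frac{5977}{9559} \approx 0.62527$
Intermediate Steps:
$T{\left(J,j \right)} = -2$
$W{\left(x,Z \right)} = 0$
$K{\left(O,y \right)} = -5 + O$ ($K{\left(O,y \right)} = -5 + \left(O + 0\right) = -5 + O$)
$D = -1629$
$\frac{K{\left(-186,30 \right)} - 17740}{D - 27048} = \frac{\left(-5 - 186\right) - 17740}{-1629 - 27048} = \frac{-191 - 17740}{-28677} = \left(-17931\right) \left(- \frac{1}{28677}\right) = \frac{5977}{9559}$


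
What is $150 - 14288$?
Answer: $-14138$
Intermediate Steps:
$150 - 14288 = -14138$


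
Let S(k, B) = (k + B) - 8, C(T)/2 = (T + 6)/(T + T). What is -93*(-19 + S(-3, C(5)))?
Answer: 12927/5 ≈ 2585.4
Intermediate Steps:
C(T) = (6 + T)/T (C(T) = 2*((T + 6)/(T + T)) = 2*((6 + T)/((2*T))) = 2*((6 + T)*(1/(2*T))) = 2*((6 + T)/(2*T)) = (6 + T)/T)
S(k, B) = -8 + B + k (S(k, B) = (B + k) - 8 = -8 + B + k)
-93*(-19 + S(-3, C(5))) = -93*(-19 + (-8 + (6 + 5)/5 - 3)) = -93*(-19 + (-8 + (⅕)*11 - 3)) = -93*(-19 + (-8 + 11/5 - 3)) = -93*(-19 - 44/5) = -93*(-139/5) = 12927/5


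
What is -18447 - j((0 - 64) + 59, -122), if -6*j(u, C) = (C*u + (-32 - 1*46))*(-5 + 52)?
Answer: -42839/3 ≈ -14280.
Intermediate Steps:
j(u, C) = 611 - 47*C*u/6 (j(u, C) = -(C*u + (-32 - 1*46))*(-5 + 52)/6 = -(C*u + (-32 - 46))*47/6 = -(C*u - 78)*47/6 = -(-78 + C*u)*47/6 = -(-3666 + 47*C*u)/6 = 611 - 47*C*u/6)
-18447 - j((0 - 64) + 59, -122) = -18447 - (611 - 47/6*(-122)*((0 - 64) + 59)) = -18447 - (611 - 47/6*(-122)*(-64 + 59)) = -18447 - (611 - 47/6*(-122)*(-5)) = -18447 - (611 - 14335/3) = -18447 - 1*(-12502/3) = -18447 + 12502/3 = -42839/3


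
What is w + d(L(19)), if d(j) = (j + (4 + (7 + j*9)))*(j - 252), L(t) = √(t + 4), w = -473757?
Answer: -476299 - 2509*√23 ≈ -4.8833e+5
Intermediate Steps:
L(t) = √(4 + t)
d(j) = (-252 + j)*(11 + 10*j) (d(j) = (j + (4 + (7 + 9*j)))*(-252 + j) = (j + (11 + 9*j))*(-252 + j) = (11 + 10*j)*(-252 + j) = (-252 + j)*(11 + 10*j))
w + d(L(19)) = -473757 + (-2772 - 2509*√(4 + 19) + 10*(√(4 + 19))²) = -473757 + (-2772 - 2509*√23 + 10*(√23)²) = -473757 + (-2772 - 2509*√23 + 10*23) = -473757 + (-2772 - 2509*√23 + 230) = -473757 + (-2542 - 2509*√23) = -476299 - 2509*√23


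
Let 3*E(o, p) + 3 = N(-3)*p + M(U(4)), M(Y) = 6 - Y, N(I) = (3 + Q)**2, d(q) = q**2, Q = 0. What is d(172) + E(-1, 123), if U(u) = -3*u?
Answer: 29958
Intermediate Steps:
N(I) = 9 (N(I) = (3 + 0)**2 = 3**2 = 9)
E(o, p) = 5 + 3*p (E(o, p) = -1 + (9*p + (6 - (-3)*4))/3 = -1 + (9*p + (6 - 1*(-12)))/3 = -1 + (9*p + (6 + 12))/3 = -1 + (9*p + 18)/3 = -1 + (18 + 9*p)/3 = -1 + (6 + 3*p) = 5 + 3*p)
d(172) + E(-1, 123) = 172**2 + (5 + 3*123) = 29584 + (5 + 369) = 29584 + 374 = 29958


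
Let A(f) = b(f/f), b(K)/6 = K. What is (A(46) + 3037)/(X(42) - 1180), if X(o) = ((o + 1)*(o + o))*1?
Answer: 3043/2432 ≈ 1.2512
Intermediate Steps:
b(K) = 6*K
A(f) = 6 (A(f) = 6*(f/f) = 6*1 = 6)
X(o) = 2*o*(1 + o) (X(o) = ((1 + o)*(2*o))*1 = (2*o*(1 + o))*1 = 2*o*(1 + o))
(A(46) + 3037)/(X(42) - 1180) = (6 + 3037)/(2*42*(1 + 42) - 1180) = 3043/(2*42*43 - 1180) = 3043/(3612 - 1180) = 3043/2432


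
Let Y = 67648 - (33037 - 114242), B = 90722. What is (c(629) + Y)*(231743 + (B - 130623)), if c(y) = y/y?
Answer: 28556449068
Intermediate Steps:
c(y) = 1
Y = 148853 (Y = 67648 - 1*(-81205) = 67648 + 81205 = 148853)
(c(629) + Y)*(231743 + (B - 130623)) = (1 + 148853)*(231743 + (90722 - 130623)) = 148854*(231743 - 39901) = 148854*191842 = 28556449068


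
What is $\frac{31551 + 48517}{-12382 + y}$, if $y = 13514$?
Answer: $\frac{20017}{283} \approx 70.731$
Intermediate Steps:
$\frac{31551 + 48517}{-12382 + y} = \frac{31551 + 48517}{-12382 + 13514} = \frac{80068}{1132} = 80068 \cdot \frac{1}{1132} = \frac{20017}{283}$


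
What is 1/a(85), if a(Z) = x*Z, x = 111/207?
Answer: 69/3145 ≈ 0.021940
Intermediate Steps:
x = 37/69 (x = 111*(1/207) = 37/69 ≈ 0.53623)
a(Z) = 37*Z/69
1/a(85) = 1/((37/69)*85) = 1/(3145/69) = 69/3145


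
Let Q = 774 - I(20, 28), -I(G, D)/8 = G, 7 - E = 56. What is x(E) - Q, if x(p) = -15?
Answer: -949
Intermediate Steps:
E = -49 (E = 7 - 1*56 = 7 - 56 = -49)
I(G, D) = -8*G
Q = 934 (Q = 774 - (-8)*20 = 774 - 1*(-160) = 774 + 160 = 934)
x(E) - Q = -15 - 1*934 = -15 - 934 = -949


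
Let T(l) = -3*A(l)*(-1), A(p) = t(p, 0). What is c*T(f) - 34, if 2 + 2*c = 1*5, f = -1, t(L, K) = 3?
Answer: -41/2 ≈ -20.500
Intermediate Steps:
c = 3/2 (c = -1 + (1*5)/2 = -1 + (½)*5 = -1 + 5/2 = 3/2 ≈ 1.5000)
A(p) = 3
T(l) = 9 (T(l) = -3*3*(-1) = -9*(-1) = 9)
c*T(f) - 34 = (3/2)*9 - 34 = 27/2 - 34 = -41/2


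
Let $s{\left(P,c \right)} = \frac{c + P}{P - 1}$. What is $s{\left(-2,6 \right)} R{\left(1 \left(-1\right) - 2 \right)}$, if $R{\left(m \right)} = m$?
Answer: $4$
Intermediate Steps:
$s{\left(P,c \right)} = \frac{P + c}{-1 + P}$
$s{\left(-2,6 \right)} R{\left(1 \left(-1\right) - 2 \right)} = \frac{-2 + 6}{-1 - 2} \left(1 \left(-1\right) - 2\right) = \frac{1}{-3} \cdot 4 \left(-1 - 2\right) = \left(- \frac{1}{3}\right) 4 \left(-3\right) = \left(- \frac{4}{3}\right) \left(-3\right) = 4$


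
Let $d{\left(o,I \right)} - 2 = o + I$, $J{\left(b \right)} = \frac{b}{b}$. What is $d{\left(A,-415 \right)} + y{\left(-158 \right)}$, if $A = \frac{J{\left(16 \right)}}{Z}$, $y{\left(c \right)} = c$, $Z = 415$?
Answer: $- \frac{236964}{415} \approx -571.0$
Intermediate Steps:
$J{\left(b \right)} = 1$
$A = \frac{1}{415}$ ($A = 1 \cdot \frac{1}{415} = \frac{1}{415} \approx 0.0024096$)
$d{\left(o,I \right)} = 2 + I + o$ ($d{\left(o,I \right)} = 2 + \left(o + I\right) = 2 + \left(I + o\right) = 2 + I + o$)
$d{\left(A,-415 \right)} + y{\left(-158 \right)} = \left(2 - 415 + \frac{1}{415}\right) - 158 = - \frac{171394}{415} - 158 = - \frac{236964}{415}$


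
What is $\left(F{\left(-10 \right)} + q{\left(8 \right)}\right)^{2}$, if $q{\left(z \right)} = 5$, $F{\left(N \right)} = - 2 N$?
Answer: $625$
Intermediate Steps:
$\left(F{\left(-10 \right)} + q{\left(8 \right)}\right)^{2} = \left(\left(-2\right) \left(-10\right) + 5\right)^{2} = \left(20 + 5\right)^{2} = 25^{2} = 625$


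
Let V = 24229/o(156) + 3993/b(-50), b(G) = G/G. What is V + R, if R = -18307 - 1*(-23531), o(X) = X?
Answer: 1462081/156 ≈ 9372.3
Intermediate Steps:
b(G) = 1
R = 5224 (R = -18307 + 23531 = 5224)
V = 647137/156 (V = 24229/156 + 3993/1 = 24229*(1/156) + 3993*1 = 24229/156 + 3993 = 647137/156 ≈ 4148.3)
V + R = 647137/156 + 5224 = 1462081/156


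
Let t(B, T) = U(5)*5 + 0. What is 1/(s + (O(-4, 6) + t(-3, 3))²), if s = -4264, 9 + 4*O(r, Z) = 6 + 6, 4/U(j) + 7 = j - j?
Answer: -784/3339495 ≈ -0.00023477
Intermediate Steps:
U(j) = -4/7 (U(j) = 4/(-7 + (j - j)) = 4/(-7 + 0) = 4/(-7) = 4*(-⅐) = -4/7)
O(r, Z) = ¾ (O(r, Z) = -9/4 + (6 + 6)/4 = -9/4 + (¼)*12 = -9/4 + 3 = ¾)
t(B, T) = -20/7 (t(B, T) = -4/7*5 + 0 = -20/7 + 0 = -20/7)
1/(s + (O(-4, 6) + t(-3, 3))²) = 1/(-4264 + (¾ - 20/7)²) = 1/(-4264 + (-59/28)²) = 1/(-4264 + 3481/784) = 1/(-3339495/784) = -784/3339495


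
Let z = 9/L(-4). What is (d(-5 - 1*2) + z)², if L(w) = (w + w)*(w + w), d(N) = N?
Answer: 192721/4096 ≈ 47.051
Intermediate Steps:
L(w) = 4*w² (L(w) = (2*w)*(2*w) = 4*w²)
z = 9/64 (z = 9/((4*(-4)²)) = 9/((4*16)) = 9/64 ≈ 0.14063)
(d(-5 - 1*2) + z)² = ((-5 - 1*2) + 9/64)² = ((-5 - 2) + 9/64)² = (-7 + 9/64)² = (-439/64)² = 192721/4096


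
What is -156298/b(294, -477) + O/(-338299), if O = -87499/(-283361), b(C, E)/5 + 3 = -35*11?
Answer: 7491421115065881/92984920650830 ≈ 80.566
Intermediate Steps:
b(C, E) = -1940 (b(C, E) = -15 + 5*(-35*11) = -15 + 5*(-385) = -15 - 1925 = -1940)
O = 87499/283361 (O = -87499*(-1/283361) = 87499/283361 ≈ 0.30879)
-156298/b(294, -477) + O/(-338299) = -156298/(-1940) + (87499/283361)/(-338299) = -156298*(-1/1940) + (87499/283361)*(-1/338299) = 78149/970 - 87499/95860742939 = 7491421115065881/92984920650830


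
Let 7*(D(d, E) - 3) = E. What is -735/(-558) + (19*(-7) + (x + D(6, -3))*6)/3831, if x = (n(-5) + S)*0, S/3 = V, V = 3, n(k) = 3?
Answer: 2139029/1662654 ≈ 1.2865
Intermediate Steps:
D(d, E) = 3 + E/7
S = 9 (S = 3*3 = 9)
x = 0 (x = (3 + 9)*0 = 12*0 = 0)
-735/(-558) + (19*(-7) + (x + D(6, -3))*6)/3831 = -735/(-558) + (19*(-7) + (0 + (3 + (1/7)*(-3)))*6)/3831 = -735*(-1/558) + (-133 + (0 + (3 - 3/7))*6)*(1/3831) = 245/186 + (-133 + (0 + 18/7)*6)*(1/3831) = 245/186 + (-133 + (18/7)*6)*(1/3831) = 245/186 + (-133 + 108/7)*(1/3831) = 245/186 - 823/7*1/3831 = 245/186 - 823/26817 = 2139029/1662654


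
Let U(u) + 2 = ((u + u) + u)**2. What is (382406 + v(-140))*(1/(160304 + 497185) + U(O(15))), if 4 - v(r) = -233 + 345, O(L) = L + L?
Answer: 290783828238722/93927 ≈ 3.0958e+9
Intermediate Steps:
O(L) = 2*L
U(u) = -2 + 9*u**2 (U(u) = -2 + ((u + u) + u)**2 = -2 + (2*u + u)**2 = -2 + (3*u)**2 = -2 + 9*u**2)
v(r) = -108 (v(r) = 4 - (-233 + 345) = 4 - 1*112 = 4 - 112 = -108)
(382406 + v(-140))*(1/(160304 + 497185) + U(O(15))) = (382406 - 108)*(1/(160304 + 497185) + (-2 + 9*(2*15)**2)) = 382298*(1/657489 + (-2 + 9*30**2)) = 382298*(1/657489 + (-2 + 9*900)) = 382298*(1/657489 + (-2 + 8100)) = 382298*(1/657489 + 8098) = 382298*(5324345923/657489) = 290783828238722/93927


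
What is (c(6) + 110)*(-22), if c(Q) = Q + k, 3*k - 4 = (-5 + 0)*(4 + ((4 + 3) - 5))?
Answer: -7084/3 ≈ -2361.3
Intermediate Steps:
k = -26/3 (k = 4/3 + ((-5 + 0)*(4 + ((4 + 3) - 5)))/3 = 4/3 + (-5*(4 + (7 - 5)))/3 = 4/3 + (-5*(4 + 2))/3 = 4/3 + (-5*6)/3 = 4/3 + (1/3)*(-30) = 4/3 - 10 = -26/3 ≈ -8.6667)
c(Q) = -26/3 + Q (c(Q) = Q - 26/3 = -26/3 + Q)
(c(6) + 110)*(-22) = ((-26/3 + 6) + 110)*(-22) = (-8/3 + 110)*(-22) = (322/3)*(-22) = -7084/3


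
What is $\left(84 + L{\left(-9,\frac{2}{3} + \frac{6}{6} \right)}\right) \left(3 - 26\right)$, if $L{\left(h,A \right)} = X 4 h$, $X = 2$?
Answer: $-276$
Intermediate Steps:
$L{\left(h,A \right)} = 8 h$ ($L{\left(h,A \right)} = 2 \cdot 4 h = 8 h$)
$\left(84 + L{\left(-9,\frac{2}{3} + \frac{6}{6} \right)}\right) \left(3 - 26\right) = \left(84 + 8 \left(-9\right)\right) \left(3 - 26\right) = \left(84 - 72\right) \left(-23\right) = 12 \left(-23\right) = -276$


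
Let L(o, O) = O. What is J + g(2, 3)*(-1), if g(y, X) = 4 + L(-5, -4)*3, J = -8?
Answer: 0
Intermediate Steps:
g(y, X) = -8 (g(y, X) = 4 - 4*3 = 4 - 12 = -8)
J + g(2, 3)*(-1) = -8 - 8*(-1) = -8 + 8 = 0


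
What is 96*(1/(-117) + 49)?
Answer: 183424/39 ≈ 4703.2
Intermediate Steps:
96*(1/(-117) + 49) = 96*(-1/117 + 49) = 96*(5732/117) = 183424/39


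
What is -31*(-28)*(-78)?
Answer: -67704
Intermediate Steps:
-31*(-28)*(-78) = 868*(-78) = -67704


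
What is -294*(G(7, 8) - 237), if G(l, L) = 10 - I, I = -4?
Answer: 65562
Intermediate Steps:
G(l, L) = 14 (G(l, L) = 10 - 1*(-4) = 10 + 4 = 14)
-294*(G(7, 8) - 237) = -294*(14 - 237) = -294*(-223) = 65562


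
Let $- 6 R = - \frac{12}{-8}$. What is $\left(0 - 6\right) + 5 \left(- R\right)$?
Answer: $- \frac{19}{4} \approx -4.75$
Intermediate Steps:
$R = - \frac{1}{4}$ ($R = - \frac{\left(-12\right) \frac{1}{-8}}{6} = - \frac{\left(-12\right) \left(- \frac{1}{8}\right)}{6} = \left(- \frac{1}{6}\right) \frac{3}{2} = - \frac{1}{4} \approx -0.25$)
$\left(0 - 6\right) + 5 \left(- R\right) = \left(0 - 6\right) + 5 \left(\left(-1\right) \left(- \frac{1}{4}\right)\right) = -6 + 5 \cdot \frac{1}{4} = -6 + \frac{5}{4} = - \frac{19}{4}$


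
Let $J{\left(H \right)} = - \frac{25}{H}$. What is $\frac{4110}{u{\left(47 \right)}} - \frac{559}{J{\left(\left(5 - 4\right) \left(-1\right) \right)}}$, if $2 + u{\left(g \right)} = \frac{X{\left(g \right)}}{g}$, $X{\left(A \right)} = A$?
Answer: $- \frac{103309}{25} \approx -4132.4$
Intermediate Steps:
$u{\left(g \right)} = -1$ ($u{\left(g \right)} = -2 + \frac{g}{g} = -2 + 1 = -1$)
$\frac{4110}{u{\left(47 \right)}} - \frac{559}{J{\left(\left(5 - 4\right) \left(-1\right) \right)}} = \frac{4110}{-1} - \frac{559}{\left(-25\right) \frac{1}{\left(5 - 4\right) \left(-1\right)}} = 4110 \left(-1\right) - \frac{559}{\left(-25\right) \frac{1}{1 \left(-1\right)}} = -4110 - \frac{559}{\left(-25\right) \frac{1}{-1}} = -4110 - \frac{559}{\left(-25\right) \left(-1\right)} = -4110 - \frac{559}{25} = - \frac{103309}{25}$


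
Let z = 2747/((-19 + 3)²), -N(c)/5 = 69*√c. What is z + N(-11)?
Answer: 2747/256 - 345*I*√11 ≈ 10.73 - 1144.2*I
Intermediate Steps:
N(c) = -345*√c
z = 2747/256 (z = 2747/((-16)²) = 2747/256 ≈ 10.730)
z + N(-11) = 2747/256 - 345*I*√11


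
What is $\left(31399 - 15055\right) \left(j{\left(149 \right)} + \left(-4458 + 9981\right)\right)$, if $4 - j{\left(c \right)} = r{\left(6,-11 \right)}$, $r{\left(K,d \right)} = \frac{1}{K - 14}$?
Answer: $90335331$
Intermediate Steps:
$r{\left(K,d \right)} = \frac{1}{-14 + K}$
$j{\left(c \right)} = \frac{33}{8}$ ($j{\left(c \right)} = 4 - \frac{1}{-14 + 6} = 4 - \frac{1}{-8} = 4 - - \frac{1}{8} = 4 + \frac{1}{8} = \frac{33}{8}$)
$\left(31399 - 15055\right) \left(j{\left(149 \right)} + \left(-4458 + 9981\right)\right) = \left(31399 - 15055\right) \left(\frac{33}{8} + \left(-4458 + 9981\right)\right) = 16344 \left(\frac{33}{8} + 5523\right) = 16344 \cdot \frac{44217}{8} = 90335331$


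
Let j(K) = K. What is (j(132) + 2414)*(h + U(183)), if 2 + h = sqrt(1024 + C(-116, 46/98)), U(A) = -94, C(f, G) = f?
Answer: -244416 + 5092*sqrt(227) ≈ -1.6770e+5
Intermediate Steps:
h = -2 + 2*sqrt(227) (h = -2 + sqrt(1024 - 116) = -2 + sqrt(908) = -2 + 2*sqrt(227) ≈ 28.133)
(j(132) + 2414)*(h + U(183)) = (132 + 2414)*((-2 + 2*sqrt(227)) - 94) = 2546*(-96 + 2*sqrt(227)) = -244416 + 5092*sqrt(227)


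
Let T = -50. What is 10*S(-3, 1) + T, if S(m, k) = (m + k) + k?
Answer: -60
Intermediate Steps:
S(m, k) = m + 2*k (S(m, k) = (k + m) + k = m + 2*k)
10*S(-3, 1) + T = 10*(-3 + 2*1) - 50 = 10*(-3 + 2) - 50 = 10*(-1) - 50 = -10 - 50 = -60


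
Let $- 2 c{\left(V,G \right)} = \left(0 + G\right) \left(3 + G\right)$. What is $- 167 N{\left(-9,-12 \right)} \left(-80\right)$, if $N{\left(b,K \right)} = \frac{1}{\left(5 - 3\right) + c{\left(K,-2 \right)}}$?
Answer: $\frac{13360}{3} \approx 4453.3$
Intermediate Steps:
$c{\left(V,G \right)} = - \frac{G \left(3 + G\right)}{2}$ ($c{\left(V,G \right)} = - \frac{\left(0 + G\right) \left(3 + G\right)}{2} = - \frac{G \left(3 + G\right)}{2}$)
$N{\left(b,K \right)} = \frac{1}{3}$ ($N{\left(b,K \right)} = \frac{1}{\left(5 - 3\right) - - (3 - 2)} = \frac{1}{2 - \left(-1\right) 1} = \frac{1}{2 + 1} = \frac{1}{3}$)
$- 167 N{\left(-9,-12 \right)} \left(-80\right) = \left(-167\right) \frac{1}{3} \left(-80\right) = \left(- \frac{167}{3}\right) \left(-80\right) = \frac{13360}{3}$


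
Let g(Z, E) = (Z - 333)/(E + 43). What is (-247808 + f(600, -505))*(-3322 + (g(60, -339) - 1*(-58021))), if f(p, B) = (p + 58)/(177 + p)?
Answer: -74227355353523/5476 ≈ -1.3555e+10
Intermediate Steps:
f(p, B) = (58 + p)/(177 + p)
g(Z, E) = (-333 + Z)/(43 + E)
(-247808 + f(600, -505))*(-3322 + (g(60, -339) - 1*(-58021))) = (-247808 + (58 + 600)/(177 + 600))*(-3322 + ((-333 + 60)/(43 - 339) - 1*(-58021))) = (-247808 + 658/777)*(-3322 + (-273/(-296) + 58021)) = (-247808 + (1/777)*658)*(-3322 + (-1/296*(-273) + 58021)) = (-247808 + 94/111)*(-3322 + (273/296 + 58021)) = -27506594*(-3322 + 17174489/296)/111 = -27506594/111*16191177/296 = -74227355353523/5476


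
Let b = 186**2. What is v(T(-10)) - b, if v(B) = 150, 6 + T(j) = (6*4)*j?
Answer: -34446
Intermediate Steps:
T(j) = -6 + 24*j (T(j) = -6 + (6*4)*j = -6 + 24*j)
b = 34596
v(T(-10)) - b = 150 - 1*34596 = 150 - 34596 = -34446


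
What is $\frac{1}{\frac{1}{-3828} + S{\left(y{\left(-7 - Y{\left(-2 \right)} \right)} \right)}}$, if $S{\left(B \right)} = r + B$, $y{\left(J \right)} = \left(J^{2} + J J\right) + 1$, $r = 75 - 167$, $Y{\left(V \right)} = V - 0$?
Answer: $- \frac{3828}{156949} \approx -0.02439$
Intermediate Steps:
$Y{\left(V \right)} = V$ ($Y{\left(V \right)} = V + 0 = V$)
$r = -92$
$y{\left(J \right)} = 1 + 2 J^{2}$ ($y{\left(J \right)} = \left(J^{2} + J^{2}\right) + 1 = 2 J^{2} + 1 = 1 + 2 J^{2}$)
$S{\left(B \right)} = -92 + B$
$\frac{1}{\frac{1}{-3828} + S{\left(y{\left(-7 - Y{\left(-2 \right)} \right)} \right)}} = \frac{1}{\frac{1}{-3828} - \left(91 - 2 \left(-7 - -2\right)^{2}\right)} = \frac{1}{- \frac{1}{3828} - \left(91 - 2 \left(-7 + 2\right)^{2}\right)} = \frac{1}{- \frac{1}{3828} - \left(91 - 50\right)} = \frac{1}{- \frac{1}{3828} + \left(-92 + \left(1 + 2 \cdot 25\right)\right)} = \frac{1}{- \frac{1}{3828} + \left(-92 + \left(1 + 50\right)\right)} = \frac{1}{- \frac{1}{3828} + \left(-92 + 51\right)} = \frac{1}{- \frac{1}{3828} - 41} = \frac{1}{- \frac{156949}{3828}} = - \frac{3828}{156949}$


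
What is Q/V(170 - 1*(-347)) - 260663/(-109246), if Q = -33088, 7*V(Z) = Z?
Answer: -48681545/109246 ≈ -445.61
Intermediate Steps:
V(Z) = Z/7
Q/V(170 - 1*(-347)) - 260663/(-109246) = -33088*7/(170 - 1*(-347)) - 260663/(-109246) = -33088*7/(170 + 347) - 260663*(-1/109246) = -33088/((⅐)*517) + 260663/109246 = -33088/517/7 + 260663/109246 = -33088*7/517 + 260663/109246 = -448 + 260663/109246 = -48681545/109246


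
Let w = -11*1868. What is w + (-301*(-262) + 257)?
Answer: 58571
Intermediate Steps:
w = -20548
w + (-301*(-262) + 257) = -20548 + (-301*(-262) + 257) = -20548 + (78862 + 257) = -20548 + 79119 = 58571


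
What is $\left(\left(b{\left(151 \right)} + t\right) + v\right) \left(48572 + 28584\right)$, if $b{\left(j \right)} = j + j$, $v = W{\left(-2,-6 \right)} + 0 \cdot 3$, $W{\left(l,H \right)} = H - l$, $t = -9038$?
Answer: $-674343440$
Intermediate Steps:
$v = -4$ ($v = \left(-6 - -2\right) + 0 \cdot 3 = \left(-6 + 2\right) + 0 = -4 + 0 = -4$)
$b{\left(j \right)} = 2 j$
$\left(\left(b{\left(151 \right)} + t\right) + v\right) \left(48572 + 28584\right) = \left(\left(2 \cdot 151 - 9038\right) - 4\right) \left(48572 + 28584\right) = \left(\left(302 - 9038\right) - 4\right) 77156 = \left(-8736 - 4\right) 77156 = \left(-8740\right) 77156 = -674343440$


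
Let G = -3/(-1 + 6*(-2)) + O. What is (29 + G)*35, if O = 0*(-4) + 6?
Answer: 16030/13 ≈ 1233.1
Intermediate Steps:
O = 6 (O = 0 + 6 = 6)
G = 81/13 (G = -3/(-1 + 6*(-2)) + 6 = -3/(-1 - 12) + 6 = -3/(-13) + 6 = -1/13*(-3) + 6 = 3/13 + 6 = 81/13 ≈ 6.2308)
(29 + G)*35 = (29 + 81/13)*35 = (458/13)*35 = 16030/13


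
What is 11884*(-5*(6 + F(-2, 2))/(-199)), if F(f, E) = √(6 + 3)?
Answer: 534780/199 ≈ 2687.3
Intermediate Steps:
F(f, E) = 3 (F(f, E) = √9 = 3)
11884*(-5*(6 + F(-2, 2))/(-199)) = 11884*(-5*(6 + 3)/(-199)) = 11884*(-5*9*(-1/199)) = 11884*(-45*(-1/199)) = 11884*(45/199) = 534780/199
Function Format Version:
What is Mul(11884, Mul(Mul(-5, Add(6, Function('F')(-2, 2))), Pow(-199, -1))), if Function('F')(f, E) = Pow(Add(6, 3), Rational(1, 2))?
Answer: Rational(534780, 199) ≈ 2687.3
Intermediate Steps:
Function('F')(f, E) = 3 (Function('F')(f, E) = Pow(9, Rational(1, 2)) = 3)
Mul(11884, Mul(Mul(-5, Add(6, Function('F')(-2, 2))), Pow(-199, -1))) = Mul(11884, Mul(Mul(-5, Add(6, 3)), Pow(-199, -1))) = Mul(11884, Mul(Mul(-5, 9), Rational(-1, 199))) = Mul(11884, Mul(-45, Rational(-1, 199))) = Mul(11884, Rational(45, 199)) = Rational(534780, 199)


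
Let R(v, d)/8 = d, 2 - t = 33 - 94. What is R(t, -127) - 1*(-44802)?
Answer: 43786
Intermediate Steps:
t = 63 (t = 2 - (33 - 94) = 2 - 1*(-61) = 2 + 61 = 63)
R(v, d) = 8*d
R(t, -127) - 1*(-44802) = 8*(-127) - 1*(-44802) = -1016 + 44802 = 43786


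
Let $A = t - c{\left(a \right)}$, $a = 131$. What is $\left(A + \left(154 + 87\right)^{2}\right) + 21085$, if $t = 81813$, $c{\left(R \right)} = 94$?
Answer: $160885$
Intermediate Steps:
$A = 81719$ ($A = 81813 - 94 = 81719$)
$\left(A + \left(154 + 87\right)^{2}\right) + 21085 = \left(81719 + \left(154 + 87\right)^{2}\right) + 21085 = \left(81719 + 241^{2}\right) + 21085 = \left(81719 + 58081\right) + 21085 = 139800 + 21085 = 160885$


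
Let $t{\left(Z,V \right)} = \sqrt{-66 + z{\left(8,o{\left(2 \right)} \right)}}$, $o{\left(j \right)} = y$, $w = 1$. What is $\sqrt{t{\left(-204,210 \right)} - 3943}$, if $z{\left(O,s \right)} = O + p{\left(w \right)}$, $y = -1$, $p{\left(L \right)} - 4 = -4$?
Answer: $\sqrt{-3943 + i \sqrt{58}} \approx 0.0606 + 62.793 i$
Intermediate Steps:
$p{\left(L \right)} = 0$ ($p{\left(L \right)} = 4 - 4 = 0$)
$o{\left(j \right)} = -1$
$z{\left(O,s \right)} = O$ ($z{\left(O,s \right)} = O + 0 = O$)
$t{\left(Z,V \right)} = i \sqrt{58}$ ($t{\left(Z,V \right)} = \sqrt{-66 + 8} = \sqrt{-58} = i \sqrt{58}$)
$\sqrt{t{\left(-204,210 \right)} - 3943} = \sqrt{i \sqrt{58} - 3943} = \sqrt{-3943 + i \sqrt{58}}$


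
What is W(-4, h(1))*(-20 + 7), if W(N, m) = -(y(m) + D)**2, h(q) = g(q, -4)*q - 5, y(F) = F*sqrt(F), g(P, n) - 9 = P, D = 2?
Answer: 1677 + 260*sqrt(5) ≈ 2258.4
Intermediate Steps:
g(P, n) = 9 + P
y(F) = F**(3/2)
h(q) = -5 + q*(9 + q) (h(q) = (9 + q)*q - 5 = q*(9 + q) - 5 = -5 + q*(9 + q))
W(N, m) = -(2 + m**(3/2))**2 (W(N, m) = -(m**(3/2) + 2)**2 = -(2 + m**(3/2))**2)
W(-4, h(1))*(-20 + 7) = (-(2 + (-5 + 1*(9 + 1))**(3/2))**2)*(-20 + 7) = -(2 + (-5 + 1*10)**(3/2))**2*(-13) = -(2 + (-5 + 10)**(3/2))**2*(-13) = -(2 + 5**(3/2))**2*(-13) = -(2 + 5*sqrt(5))**2*(-13) = 13*(2 + 5*sqrt(5))**2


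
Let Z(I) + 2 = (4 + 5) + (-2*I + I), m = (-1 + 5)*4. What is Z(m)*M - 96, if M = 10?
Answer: -186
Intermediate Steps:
m = 16 (m = 4*4 = 16)
Z(I) = 7 - I (Z(I) = -2 + ((4 + 5) + (-2*I + I)) = -2 + (9 - I) = 7 - I)
Z(m)*M - 96 = (7 - 1*16)*10 - 96 = (7 - 16)*10 - 96 = -9*10 - 96 = -90 - 96 = -186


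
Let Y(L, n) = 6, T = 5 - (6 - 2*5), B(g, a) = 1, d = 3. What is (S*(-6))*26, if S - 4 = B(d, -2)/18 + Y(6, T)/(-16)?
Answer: -3445/6 ≈ -574.17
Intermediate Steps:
T = 9 (T = 5 - (6 - 10) = 5 - 1*(-4) = 5 + 4 = 9)
S = 265/72 (S = 4 + (1/18 + 6/(-16)) = 4 + (1*(1/18) + 6*(-1/16)) = 4 + (1/18 - 3/8) = 4 - 23/72 = 265/72 ≈ 3.6806)
(S*(-6))*26 = ((265/72)*(-6))*26 = -265/12*26 = -3445/6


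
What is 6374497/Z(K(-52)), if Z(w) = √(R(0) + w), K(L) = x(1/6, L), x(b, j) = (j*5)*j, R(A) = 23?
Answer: 6374497*√13543/13543 ≈ 54776.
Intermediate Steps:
x(b, j) = 5*j² (x(b, j) = (5*j)*j = 5*j²)
K(L) = 5*L²
Z(w) = √(23 + w)
6374497/Z(K(-52)) = 6374497/(√(23 + 5*(-52)²)) = 6374497/(√(23 + 5*2704)) = 6374497/(√(23 + 13520)) = 6374497/(√13543) = 6374497*(√13543/13543) = 6374497*√13543/13543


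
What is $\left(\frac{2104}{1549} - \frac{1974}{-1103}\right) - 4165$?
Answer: $- \frac{7110719817}{1708547} \approx -4161.9$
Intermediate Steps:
$\left(\frac{2104}{1549} - \frac{1974}{-1103}\right) - 4165 = \left(2104 \cdot \frac{1}{1549} - - \frac{1974}{1103}\right) - 4165 = \left(\frac{2104}{1549} + \frac{1974}{1103}\right) - 4165 = \frac{5378438}{1708547} - 4165 = - \frac{7110719817}{1708547}$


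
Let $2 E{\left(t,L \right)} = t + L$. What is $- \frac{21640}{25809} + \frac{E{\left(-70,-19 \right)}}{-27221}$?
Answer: $- \frac{1175827879}{1405093578} \approx -0.83683$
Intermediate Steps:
$E{\left(t,L \right)} = \frac{L}{2} + \frac{t}{2}$ ($E{\left(t,L \right)} = \frac{t + L}{2} = \frac{L + t}{2} = \frac{L}{2} + \frac{t}{2}$)
$- \frac{21640}{25809} + \frac{E{\left(-70,-19 \right)}}{-27221} = - \frac{21640}{25809} + \frac{\frac{1}{2} \left(-19\right) + \frac{1}{2} \left(-70\right)}{-27221} = \left(-21640\right) \frac{1}{25809} + \left(- \frac{19}{2} - 35\right) \left(- \frac{1}{27221}\right) = - \frac{21640}{25809} - - \frac{89}{54442} = - \frac{21640}{25809} + \frac{89}{54442} = - \frac{1175827879}{1405093578}$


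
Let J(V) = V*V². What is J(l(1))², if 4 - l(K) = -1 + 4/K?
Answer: 1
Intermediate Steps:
l(K) = 5 - 4/K (l(K) = 4 - (-1 + 4/K) = 4 + (1 - 4/K) = 5 - 4/K)
J(V) = V³
J(l(1))² = ((5 - 4/1)³)² = ((5 - 4*1)³)² = ((5 - 4)³)² = (1³)² = 1² = 1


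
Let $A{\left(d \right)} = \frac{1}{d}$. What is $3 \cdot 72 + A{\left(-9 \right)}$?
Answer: $\frac{1943}{9} \approx 215.89$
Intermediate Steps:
$3 \cdot 72 + A{\left(-9 \right)} = 3 \cdot 72 + \frac{1}{-9} = 216 - \frac{1}{9} = \frac{1943}{9}$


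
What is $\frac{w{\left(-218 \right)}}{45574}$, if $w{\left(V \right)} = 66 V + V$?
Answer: $- \frac{7303}{22787} \approx -0.32049$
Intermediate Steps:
$w{\left(V \right)} = 67 V$
$\frac{w{\left(-218 \right)}}{45574} = \frac{67 \left(-218\right)}{45574} = \left(-14606\right) \frac{1}{45574} = - \frac{7303}{22787}$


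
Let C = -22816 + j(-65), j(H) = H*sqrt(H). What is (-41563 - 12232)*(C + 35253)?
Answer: -669048415 + 3496675*I*sqrt(65) ≈ -6.6905e+8 + 2.8191e+7*I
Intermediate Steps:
j(H) = H**(3/2)
C = -22816 - 65*I*sqrt(65) (C = -22816 + (-65)**(3/2) = -22816 - 65*I*sqrt(65) ≈ -22816.0 - 524.05*I)
(-41563 - 12232)*(C + 35253) = (-41563 - 12232)*((-22816 - 65*I*sqrt(65)) + 35253) = -53795*(12437 - 65*I*sqrt(65)) = -669048415 + 3496675*I*sqrt(65)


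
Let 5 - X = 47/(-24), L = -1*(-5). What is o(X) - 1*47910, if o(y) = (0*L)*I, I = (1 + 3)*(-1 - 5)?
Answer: -47910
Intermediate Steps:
I = -24 (I = 4*(-6) = -24)
L = 5
X = 167/24 (X = 5 - 47/(-24) = 5 - 47*(-1)/24 = 5 - 1*(-47/24) = 5 + 47/24 = 167/24 ≈ 6.9583)
o(y) = 0 (o(y) = (0*5)*(-24) = 0*(-24) = 0)
o(X) - 1*47910 = 0 - 1*47910 = 0 - 47910 = -47910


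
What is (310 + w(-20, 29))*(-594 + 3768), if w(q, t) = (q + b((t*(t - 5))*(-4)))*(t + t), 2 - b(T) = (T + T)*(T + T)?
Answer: -5707337387124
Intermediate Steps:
b(T) = 2 - 4*T² (b(T) = 2 - (T + T)*(T + T) = 2 - 2*T*2*T = 2 - 4*T²)
w(q, t) = 2*t*(2 + q - 64*t²*(-5 + t)²) (w(q, t) = (q + (2 - 4*16*t²*(t - 5)²))*(t + t) = (q + (2 - 4*16*t²*(-5 + t)²))*(2*t) = (q + (2 - 64*t²*(-5 + t)²))*(2*t) = (2 + q - 64*t²*(-5 + t)²)*(2*t) = 2*t*(2 + q - 64*t²*(-5 + t)²))
(310 + w(-20, 29))*(-594 + 3768) = (310 + 2*29*(2 - 20 - 64*29²*(5 - 1*29)²))*(-594 + 3768) = (310 + 2*29*(2 - 20 - 64*841*(5 - 29)²))*3174 = (310 + 2*29*(2 - 20 - 64*841*(-24)²))*3174 = (310 + 2*29*(2 - 20 - 64*841*576))*3174 = (310 + 2*29*(2 - 20 - 31002624))*3174 = (310 + 2*29*(-31002642))*3174 = (310 - 1798153236)*3174 = -1798152926*3174 = -5707337387124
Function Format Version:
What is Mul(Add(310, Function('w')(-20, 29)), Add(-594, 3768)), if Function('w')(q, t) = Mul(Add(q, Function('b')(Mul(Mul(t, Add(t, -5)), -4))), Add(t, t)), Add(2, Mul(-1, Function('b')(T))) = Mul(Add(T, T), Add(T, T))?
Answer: -5707337387124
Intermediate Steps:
Function('b')(T) = Add(2, Mul(-4, Pow(T, 2))) (Function('b')(T) = Add(2, Mul(-1, Mul(Add(T, T), Add(T, T)))) = Add(2, Mul(-1, Mul(Mul(2, T), Mul(2, T)))) = Add(2, Mul(-1, Mul(4, Pow(T, 2)))) = Add(2, Mul(-4, Pow(T, 2))))
Function('w')(q, t) = Mul(2, t, Add(2, q, Mul(-64, Pow(t, 2), Pow(Add(-5, t), 2)))) (Function('w')(q, t) = Mul(Add(q, Add(2, Mul(-4, Pow(Mul(Mul(t, Add(t, -5)), -4), 2)))), Add(t, t)) = Mul(Add(q, Add(2, Mul(-4, Pow(Mul(Mul(t, Add(-5, t)), -4), 2)))), Mul(2, t)) = Mul(Add(q, Add(2, Mul(-4, Pow(Mul(-4, t, Add(-5, t)), 2)))), Mul(2, t)) = Mul(Add(q, Add(2, Mul(-4, Mul(16, Pow(t, 2), Pow(Add(-5, t), 2))))), Mul(2, t)) = Mul(Add(q, Add(2, Mul(-64, Pow(t, 2), Pow(Add(-5, t), 2)))), Mul(2, t)) = Mul(Add(2, q, Mul(-64, Pow(t, 2), Pow(Add(-5, t), 2))), Mul(2, t)) = Mul(2, t, Add(2, q, Mul(-64, Pow(t, 2), Pow(Add(-5, t), 2)))))
Mul(Add(310, Function('w')(-20, 29)), Add(-594, 3768)) = Mul(Add(310, Mul(2, 29, Add(2, -20, Mul(-64, Pow(29, 2), Pow(Add(5, Mul(-1, 29)), 2))))), Add(-594, 3768)) = Mul(Add(310, Mul(2, 29, Add(2, -20, Mul(-64, 841, Pow(Add(5, -29), 2))))), 3174) = Mul(Add(310, Mul(2, 29, Add(2, -20, Mul(-64, 841, Pow(-24, 2))))), 3174) = Mul(Add(310, Mul(2, 29, Add(2, -20, Mul(-64, 841, 576)))), 3174) = Mul(Add(310, Mul(2, 29, Add(2, -20, -31002624))), 3174) = Mul(Add(310, Mul(2, 29, -31002642)), 3174) = Mul(Add(310, -1798153236), 3174) = Mul(-1798152926, 3174) = -5707337387124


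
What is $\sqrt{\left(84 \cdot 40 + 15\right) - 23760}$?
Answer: $3 i \sqrt{2265} \approx 142.78 i$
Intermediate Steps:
$\sqrt{\left(84 \cdot 40 + 15\right) - 23760} = \sqrt{\left(3360 + 15\right) + \left(-24841 + 1081\right)} = \sqrt{3375 - 23760} = \sqrt{-20385} = 3 i \sqrt{2265}$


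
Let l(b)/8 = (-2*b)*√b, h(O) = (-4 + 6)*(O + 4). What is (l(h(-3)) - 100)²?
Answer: 12048 + 6400*√2 ≈ 21099.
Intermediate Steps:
h(O) = 8 + 2*O (h(O) = 2*(4 + O) = 8 + 2*O)
l(b) = -16*b^(3/2) (l(b) = 8*((-2*b)*√b) = 8*(-2*b^(3/2)) = -16*b^(3/2))
(l(h(-3)) - 100)² = (-16*(8 + 2*(-3))^(3/2) - 100)² = (-16*(8 - 6)^(3/2) - 100)² = (-32*√2 - 100)² = (-100 - 32*√2)²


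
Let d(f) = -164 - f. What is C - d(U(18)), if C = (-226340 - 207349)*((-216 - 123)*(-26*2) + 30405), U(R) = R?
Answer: -20831383555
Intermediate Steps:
C = -20831383737 (C = -433689*(-339*(-52) + 30405) = -433689*(17628 + 30405) = -433689*48033 = -20831383737)
C - d(U(18)) = -20831383737 - (-164 - 1*18) = -20831383737 - (-164 - 18) = -20831383737 - 1*(-182) = -20831383737 + 182 = -20831383555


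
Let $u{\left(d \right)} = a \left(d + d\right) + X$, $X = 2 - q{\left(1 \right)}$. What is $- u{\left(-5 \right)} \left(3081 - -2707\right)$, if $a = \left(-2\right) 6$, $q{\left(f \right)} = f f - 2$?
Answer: $-711924$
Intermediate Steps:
$q{\left(f \right)} = -2 + f^{2}$ ($q{\left(f \right)} = f^{2} - 2 = -2 + f^{2}$)
$X = 3$ ($X = 2 - \left(-2 + 1^{2}\right) = 2 - \left(-2 + 1\right) = 2 - -1 = 2 + 1 = 3$)
$a = -12$
$u{\left(d \right)} = 3 - 24 d$ ($u{\left(d \right)} = - 12 \left(d + d\right) + 3 = - 12 \cdot 2 d + 3 = - 24 d + 3 = 3 - 24 d$)
$- u{\left(-5 \right)} \left(3081 - -2707\right) = - \left(3 - -120\right) \left(3081 - -2707\right) = - \left(3 + 120\right) \left(3081 + 2707\right) = - 123 \cdot 5788 = \left(-1\right) 711924 = -711924$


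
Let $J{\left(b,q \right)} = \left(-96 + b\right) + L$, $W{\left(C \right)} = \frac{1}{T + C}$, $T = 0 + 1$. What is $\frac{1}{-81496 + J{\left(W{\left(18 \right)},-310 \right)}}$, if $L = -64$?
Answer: $- \frac{19}{1551463} \approx -1.2246 \cdot 10^{-5}$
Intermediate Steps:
$T = 1$
$W{\left(C \right)} = \frac{1}{1 + C}$
$J{\left(b,q \right)} = -160 + b$ ($J{\left(b,q \right)} = \left(-96 + b\right) - 64 = -160 + b$)
$\frac{1}{-81496 + J{\left(W{\left(18 \right)},-310 \right)}} = \frac{1}{-81496 - \left(160 - \frac{1}{1 + 18}\right)} = \frac{1}{-81496 - \left(160 - \frac{1}{19}\right)} = \frac{1}{-81496 + \left(-160 + \frac{1}{19}\right)} = \frac{1}{-81496 - \frac{3039}{19}} = \frac{1}{- \frac{1551463}{19}} = - \frac{19}{1551463}$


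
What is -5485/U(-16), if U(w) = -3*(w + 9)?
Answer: -5485/21 ≈ -261.19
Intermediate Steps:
U(w) = -27 - 3*w (U(w) = -3*(9 + w) = -27 - 3*w)
-5485/U(-16) = -5485/(-27 - 3*(-16)) = -5485/(-27 + 48) = -5485/21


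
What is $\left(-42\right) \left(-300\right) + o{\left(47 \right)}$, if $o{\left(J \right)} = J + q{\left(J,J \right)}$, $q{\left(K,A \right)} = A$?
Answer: $12694$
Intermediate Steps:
$o{\left(J \right)} = 2 J$ ($o{\left(J \right)} = J + J = 2 J$)
$\left(-42\right) \left(-300\right) + o{\left(47 \right)} = \left(-42\right) \left(-300\right) + 2 \cdot 47 = 12600 + 94 = 12694$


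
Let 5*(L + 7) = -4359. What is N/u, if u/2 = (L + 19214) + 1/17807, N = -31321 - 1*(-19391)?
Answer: -531093775/1632474537 ≈ -0.32533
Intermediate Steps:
L = -4394/5 (L = -7 + (⅕)*(-4359) = -7 - 4359/5 = -4394/5 ≈ -878.80)
N = -11930 (N = -31321 + 19391 = -11930)
u = 3264949074/89035 (u = 2*((-4394/5 + 19214) + 1/17807) = 2*(91676/5 + 1/17807) = 2*(1632474537/89035) = 3264949074/89035 ≈ 36670.)
N/u = -11930/3264949074/89035 = -11930*89035/3264949074 = -531093775/1632474537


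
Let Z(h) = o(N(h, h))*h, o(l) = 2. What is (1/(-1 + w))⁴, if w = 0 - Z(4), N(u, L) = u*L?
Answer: 1/6561 ≈ 0.00015242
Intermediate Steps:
N(u, L) = L*u
Z(h) = 2*h
w = -8 (w = 0 - 2*4 = 0 - 1*8 = 0 - 8 = -8)
(1/(-1 + w))⁴ = (1/(-1 - 8))⁴ = (1/(-9))⁴ = (-⅑)⁴ = 1/6561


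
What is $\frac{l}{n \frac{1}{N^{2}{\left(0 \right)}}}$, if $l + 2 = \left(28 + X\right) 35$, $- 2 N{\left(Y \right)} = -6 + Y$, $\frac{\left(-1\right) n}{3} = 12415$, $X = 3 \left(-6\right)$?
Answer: $- \frac{1044}{12415} \approx -0.084092$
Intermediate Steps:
$X = -18$
$n = -37245$ ($n = \left(-3\right) 12415 = -37245$)
$N{\left(Y \right)} = 3 - \frac{Y}{2}$ ($N{\left(Y \right)} = - \frac{-6 + Y}{2} = 3 - \frac{Y}{2}$)
$l = 348$ ($l = -2 + \left(28 - 18\right) 35 = -2 + 10 \cdot 35 = -2 + 350 = 348$)
$\frac{l}{n \frac{1}{N^{2}{\left(0 \right)}}} = \frac{348}{\left(-37245\right) \frac{1}{\left(3 - 0\right)^{2}}} = \frac{348}{\left(-37245\right) \frac{1}{\left(3 + 0\right)^{2}}} = \frac{348}{\left(-37245\right) \frac{1}{3^{2}}} = \frac{348}{\left(-37245\right) \frac{1}{9}} = \frac{348}{- \frac{12415}{3}} = 348 \left(- \frac{3}{12415}\right) = - \frac{1044}{12415}$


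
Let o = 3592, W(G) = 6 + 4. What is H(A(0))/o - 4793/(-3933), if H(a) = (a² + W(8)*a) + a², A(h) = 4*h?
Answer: 4793/3933 ≈ 1.2187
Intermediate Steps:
W(G) = 10
H(a) = 2*a² + 10*a (H(a) = (a² + 10*a) + a² = 2*a² + 10*a)
H(A(0))/o - 4793/(-3933) = (2*(4*0)*(5 + 4*0))/3592 - 4793/(-3933) = (2*0*(5 + 0))*(1/3592) - 4793*(-1/3933) = (2*0*5)*(1/3592) + 4793/3933 = 0*(1/3592) + 4793/3933 = 0 + 4793/3933 = 4793/3933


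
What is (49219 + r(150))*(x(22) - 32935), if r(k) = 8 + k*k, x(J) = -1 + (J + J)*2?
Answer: -2356088496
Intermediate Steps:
x(J) = -1 + 4*J (x(J) = -1 + (2*J)*2 = -1 + 4*J)
r(k) = 8 + k**2
(49219 + r(150))*(x(22) - 32935) = (49219 + (8 + 150**2))*((-1 + 4*22) - 32935) = (49219 + (8 + 22500))*((-1 + 88) - 32935) = (49219 + 22508)*(87 - 32935) = 71727*(-32848) = -2356088496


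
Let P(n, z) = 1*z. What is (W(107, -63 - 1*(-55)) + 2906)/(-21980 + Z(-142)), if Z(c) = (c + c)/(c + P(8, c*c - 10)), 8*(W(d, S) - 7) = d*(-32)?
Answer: -12432455/109966011 ≈ -0.11306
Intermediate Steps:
P(n, z) = z
W(d, S) = 7 - 4*d (W(d, S) = 7 + (d*(-32))/8 = 7 + (-32*d)/8 = 7 - 4*d)
Z(c) = 2*c/(-10 + c + c**2) (Z(c) = (c + c)/(c + (c*c - 10)) = (2*c)/(c + (c**2 - 10)) = (2*c)/(c + (-10 + c**2)) = (2*c)/(-10 + c + c**2) = 2*c/(-10 + c + c**2))
(W(107, -63 - 1*(-55)) + 2906)/(-21980 + Z(-142)) = ((7 - 4*107) + 2906)/(-21980 + 2*(-142)/(-10 - 142 + (-142)**2)) = ((7 - 428) + 2906)/(-21980 + 2*(-142)/(-10 - 142 + 20164)) = (-421 + 2906)/(-21980 + 2*(-142)/20012) = 2485/(-21980 + 2*(-142)*(1/20012)) = 2485/(-21980 - 71/5003) = 2485/(-109966011/5003) = 2485*(-5003/109966011) = -12432455/109966011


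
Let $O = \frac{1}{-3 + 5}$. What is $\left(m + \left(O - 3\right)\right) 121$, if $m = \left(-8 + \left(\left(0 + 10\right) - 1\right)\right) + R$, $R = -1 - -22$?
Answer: $\frac{4719}{2} \approx 2359.5$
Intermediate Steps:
$O = \frac{1}{2} \approx 0.5$
$R = 21$ ($R = -1 + 22 = 21$)
$m = 22$ ($m = \left(-8 + \left(\left(0 + 10\right) - 1\right)\right) + 21 = \left(-8 + \left(10 - 1\right)\right) + 21 = \left(-8 + 9\right) + 21 = 1 + 21 = 22$)
$\left(m + \left(O - 3\right)\right) 121 = \left(22 + \left(\frac{1}{2} - 3\right)\right) 121 = \left(22 - \frac{5}{2}\right) 121 = \frac{39}{2} \cdot 121 = \frac{4719}{2}$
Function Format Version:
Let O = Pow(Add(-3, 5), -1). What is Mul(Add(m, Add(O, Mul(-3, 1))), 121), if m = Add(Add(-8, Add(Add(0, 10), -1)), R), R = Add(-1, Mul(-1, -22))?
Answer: Rational(4719, 2) ≈ 2359.5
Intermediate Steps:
O = Rational(1, 2) (O = Pow(2, -1) = Rational(1, 2) ≈ 0.50000)
R = 21 (R = Add(-1, 22) = 21)
m = 22 (m = Add(Add(-8, Add(Add(0, 10), -1)), 21) = Add(Add(-8, Add(10, -1)), 21) = Add(Add(-8, 9), 21) = Add(1, 21) = 22)
Mul(Add(m, Add(O, Mul(-3, 1))), 121) = Mul(Add(22, Add(Rational(1, 2), Mul(-3, 1))), 121) = Mul(Add(22, Add(Rational(1, 2), -3)), 121) = Mul(Add(22, Rational(-5, 2)), 121) = Mul(Rational(39, 2), 121) = Rational(4719, 2)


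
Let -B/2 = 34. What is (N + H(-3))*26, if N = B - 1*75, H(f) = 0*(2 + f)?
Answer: -3718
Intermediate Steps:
B = -68 (B = -2*34 = -68)
H(f) = 0
N = -143 (N = -68 - 1*75 = -68 - 75 = -143)
(N + H(-3))*26 = (-143 + 0)*26 = -143*26 = -3718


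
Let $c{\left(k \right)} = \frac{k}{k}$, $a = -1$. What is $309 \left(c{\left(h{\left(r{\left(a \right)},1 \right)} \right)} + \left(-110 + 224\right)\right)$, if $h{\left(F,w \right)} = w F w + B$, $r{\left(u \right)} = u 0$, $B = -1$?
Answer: $35535$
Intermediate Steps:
$r{\left(u \right)} = 0$
$h{\left(F,w \right)} = -1 + F w^{2}$ ($h{\left(F,w \right)} = w F w - 1 = F w w - 1 = F w^{2} - 1 = -1 + F w^{2}$)
$c{\left(k \right)} = 1$
$309 \left(c{\left(h{\left(r{\left(a \right)},1 \right)} \right)} + \left(-110 + 224\right)\right) = 309 \left(1 + \left(-110 + 224\right)\right) = 309 \left(1 + 114\right) = 309 \cdot 115 = 35535$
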